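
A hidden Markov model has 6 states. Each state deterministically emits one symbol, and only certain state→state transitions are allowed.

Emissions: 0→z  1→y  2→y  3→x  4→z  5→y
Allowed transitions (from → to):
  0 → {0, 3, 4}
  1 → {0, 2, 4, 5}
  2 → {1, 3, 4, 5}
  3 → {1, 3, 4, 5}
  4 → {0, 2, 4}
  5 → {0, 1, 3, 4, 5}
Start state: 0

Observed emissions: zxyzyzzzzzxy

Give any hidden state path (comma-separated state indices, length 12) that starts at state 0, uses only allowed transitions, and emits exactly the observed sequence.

  0: obs=z cand={0,4} pick 0 [start]
  1: obs=x cand={3} pick 3 [0->3 ok]
  2: obs=y cand={1,2,5} pick 5 [3->5 ok]
  3: obs=z cand={0,4} pick 4 [5->4 ok]
  4: obs=y cand={1,2,5} pick 2 [4->2 ok]
  5: obs=z cand={0,4} pick 4 [2->4 ok]
  6: obs=z cand={0,4} pick 4 [4->4 ok]
  7: obs=z cand={0,4} pick 0 [4->0 ok]
  8: obs=z cand={0,4} pick 4 [0->4 ok]
  9: obs=z cand={0,4} pick 0 [4->0 ok]
  10: obs=x cand={3} pick 3 [0->3 ok]
  11: obs=y cand={1,2,5} pick 5 [3->5 ok]

0,3,5,4,2,4,4,0,4,0,3,5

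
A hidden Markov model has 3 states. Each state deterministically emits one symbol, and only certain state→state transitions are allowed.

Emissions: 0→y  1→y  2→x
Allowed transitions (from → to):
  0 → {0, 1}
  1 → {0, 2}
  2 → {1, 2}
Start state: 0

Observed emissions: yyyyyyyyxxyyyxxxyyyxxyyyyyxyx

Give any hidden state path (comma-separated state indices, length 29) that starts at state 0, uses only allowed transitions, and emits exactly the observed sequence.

  0: obs=y cand={0,1} pick 0 [start]
  1: obs=y cand={0,1} pick 0 [0->0 ok]
  2: obs=y cand={0,1} pick 0 [0->0 ok]
  3: obs=y cand={0,1} pick 0 [0->0 ok]
  4: obs=y cand={0,1} pick 0 [0->0 ok]
  5: obs=y cand={0,1} pick 0 [0->0 ok]
  6: obs=y cand={0,1} pick 0 [0->0 ok]
  7: obs=y cand={0,1} pick 1 [0->1 ok]
  8: obs=x cand={2} pick 2 [1->2 ok]
  9: obs=x cand={2} pick 2 [2->2 ok]
  10: obs=y cand={0,1} pick 1 [2->1 ok]
  11: obs=y cand={0,1} pick 0 [1->0 ok]
  12: obs=y cand={0,1} pick 1 [0->1 ok]
  13: obs=x cand={2} pick 2 [1->2 ok]
  14: obs=x cand={2} pick 2 [2->2 ok]
  15: obs=x cand={2} pick 2 [2->2 ok]
  16: obs=y cand={0,1} pick 1 [2->1 ok]
  17: obs=y cand={0,1} pick 0 [1->0 ok]
  18: obs=y cand={0,1} pick 1 [0->1 ok]
  19: obs=x cand={2} pick 2 [1->2 ok]
  20: obs=x cand={2} pick 2 [2->2 ok]
  21: obs=y cand={0,1} pick 1 [2->1 ok]
  22: obs=y cand={0,1} pick 0 [1->0 ok]
  23: obs=y cand={0,1} pick 1 [0->1 ok]
  24: obs=y cand={0,1} pick 0 [1->0 ok]
  25: obs=y cand={0,1} pick 1 [0->1 ok]
  26: obs=x cand={2} pick 2 [1->2 ok]
  27: obs=y cand={0,1} pick 1 [2->1 ok]
  28: obs=x cand={2} pick 2 [1->2 ok]

0,0,0,0,0,0,0,1,2,2,1,0,1,2,2,2,1,0,1,2,2,1,0,1,0,1,2,1,2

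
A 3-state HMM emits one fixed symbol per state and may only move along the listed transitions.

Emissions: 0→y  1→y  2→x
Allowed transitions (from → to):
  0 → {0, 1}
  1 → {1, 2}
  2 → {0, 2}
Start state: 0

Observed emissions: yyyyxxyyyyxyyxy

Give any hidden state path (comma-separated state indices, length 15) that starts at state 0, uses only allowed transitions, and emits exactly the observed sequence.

  pos 0: y in {0,1}, choose 0; start
  pos 1: y in {0,1}, choose 0; 0->0 ok
  pos 2: y in {0,1}, choose 1; 0->1 ok
  pos 3: y in {0,1}, choose 1; 1->1 ok
  pos 4: x in {2}, choose 2; 1->2 ok
  pos 5: x in {2}, choose 2; 2->2 ok
  pos 6: y in {0,1}, choose 0; 2->0 ok
  pos 7: y in {0,1}, choose 0; 0->0 ok
  pos 8: y in {0,1}, choose 0; 0->0 ok
  pos 9: y in {0,1}, choose 1; 0->1 ok
  pos 10: x in {2}, choose 2; 1->2 ok
  pos 11: y in {0,1}, choose 0; 2->0 ok
  pos 12: y in {0,1}, choose 1; 0->1 ok
  pos 13: x in {2}, choose 2; 1->2 ok
  pos 14: y in {0,1}, choose 0; 2->0 ok

0,0,1,1,2,2,0,0,0,1,2,0,1,2,0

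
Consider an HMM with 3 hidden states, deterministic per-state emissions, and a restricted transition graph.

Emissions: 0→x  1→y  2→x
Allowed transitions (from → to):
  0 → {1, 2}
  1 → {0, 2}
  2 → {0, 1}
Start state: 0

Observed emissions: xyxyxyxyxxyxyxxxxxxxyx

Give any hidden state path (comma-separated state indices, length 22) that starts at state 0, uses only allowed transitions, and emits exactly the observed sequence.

  0: obs=x cand={0,2} pick 0 [start]
  1: obs=y cand={1} pick 1 [0->1 ok]
  2: obs=x cand={0,2} pick 0 [1->0 ok]
  3: obs=y cand={1} pick 1 [0->1 ok]
  4: obs=x cand={0,2} pick 2 [1->2 ok]
  5: obs=y cand={1} pick 1 [2->1 ok]
  6: obs=x cand={0,2} pick 2 [1->2 ok]
  7: obs=y cand={1} pick 1 [2->1 ok]
  8: obs=x cand={0,2} pick 0 [1->0 ok]
  9: obs=x cand={0,2} pick 2 [0->2 ok]
  10: obs=y cand={1} pick 1 [2->1 ok]
  11: obs=x cand={0,2} pick 0 [1->0 ok]
  12: obs=y cand={1} pick 1 [0->1 ok]
  13: obs=x cand={0,2} pick 0 [1->0 ok]
  14: obs=x cand={0,2} pick 2 [0->2 ok]
  15: obs=x cand={0,2} pick 0 [2->0 ok]
  16: obs=x cand={0,2} pick 2 [0->2 ok]
  17: obs=x cand={0,2} pick 0 [2->0 ok]
  18: obs=x cand={0,2} pick 2 [0->2 ok]
  19: obs=x cand={0,2} pick 0 [2->0 ok]
  20: obs=y cand={1} pick 1 [0->1 ok]
  21: obs=x cand={0,2} pick 0 [1->0 ok]

0,1,0,1,2,1,2,1,0,2,1,0,1,0,2,0,2,0,2,0,1,0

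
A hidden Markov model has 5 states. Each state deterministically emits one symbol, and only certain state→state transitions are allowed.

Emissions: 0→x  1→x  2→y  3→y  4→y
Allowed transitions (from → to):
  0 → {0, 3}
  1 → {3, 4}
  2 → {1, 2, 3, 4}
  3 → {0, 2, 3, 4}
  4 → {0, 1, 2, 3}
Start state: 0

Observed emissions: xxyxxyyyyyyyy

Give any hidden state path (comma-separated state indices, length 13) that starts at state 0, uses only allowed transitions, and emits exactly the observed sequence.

  t0 'x' -> {0,1}, take 0 (start)
  t1 'x' -> {0,1}, take 0 (0->0 ok)
  t2 'y' -> {2,3,4}, take 3 (0->3 ok)
  t3 'x' -> {0,1}, take 0 (3->0 ok)
  t4 'x' -> {0,1}, take 0 (0->0 ok)
  t5 'y' -> {2,3,4}, take 3 (0->3 ok)
  t6 'y' -> {2,3,4}, take 3 (3->3 ok)
  t7 'y' -> {2,3,4}, take 4 (3->4 ok)
  t8 'y' -> {2,3,4}, take 3 (4->3 ok)
  t9 'y' -> {2,3,4}, take 2 (3->2 ok)
  t10 'y' -> {2,3,4}, take 4 (2->4 ok)
  t11 'y' -> {2,3,4}, take 3 (4->3 ok)
  t12 'y' -> {2,3,4}, take 3 (3->3 ok)

0,0,3,0,0,3,3,4,3,2,4,3,3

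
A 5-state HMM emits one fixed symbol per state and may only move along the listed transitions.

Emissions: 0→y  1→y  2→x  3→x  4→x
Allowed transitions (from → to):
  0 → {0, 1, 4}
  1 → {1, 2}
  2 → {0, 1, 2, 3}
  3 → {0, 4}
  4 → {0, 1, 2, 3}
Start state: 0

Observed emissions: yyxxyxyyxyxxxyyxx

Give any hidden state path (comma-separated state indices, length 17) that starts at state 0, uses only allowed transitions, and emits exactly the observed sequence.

  pos 0: y in {0,1}, choose 0; start
  pos 1: y in {0,1}, choose 1; 0->1 ok
  pos 2: x in {2,3,4}, choose 2; 1->2 ok
  pos 3: x in {2,3,4}, choose 2; 2->2 ok
  pos 4: y in {0,1}, choose 0; 2->0 ok
  pos 5: x in {2,3,4}, choose 4; 0->4 ok
  pos 6: y in {0,1}, choose 1; 4->1 ok
  pos 7: y in {0,1}, choose 1; 1->1 ok
  pos 8: x in {2,3,4}, choose 2; 1->2 ok
  pos 9: y in {0,1}, choose 0; 2->0 ok
  pos 10: x in {2,3,4}, choose 4; 0->4 ok
  pos 11: x in {2,3,4}, choose 2; 4->2 ok
  pos 12: x in {2,3,4}, choose 2; 2->2 ok
  pos 13: y in {0,1}, choose 0; 2->0 ok
  pos 14: y in {0,1}, choose 1; 0->1 ok
  pos 15: x in {2,3,4}, choose 2; 1->2 ok
  pos 16: x in {2,3,4}, choose 2; 2->2 ok

0,1,2,2,0,4,1,1,2,0,4,2,2,0,1,2,2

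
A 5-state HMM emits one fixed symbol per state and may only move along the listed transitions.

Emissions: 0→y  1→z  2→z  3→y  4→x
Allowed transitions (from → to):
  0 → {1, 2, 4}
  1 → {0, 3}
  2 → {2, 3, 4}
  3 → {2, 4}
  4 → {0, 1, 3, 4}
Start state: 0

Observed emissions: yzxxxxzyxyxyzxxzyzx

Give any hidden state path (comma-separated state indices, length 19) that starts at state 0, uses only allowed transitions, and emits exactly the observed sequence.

0,2,4,4,4,4,1,0,4,3,4,0,2,4,4,1,0,2,4

  t0 'y' -> {0,3}, take 0 (start)
  t1 'z' -> {1,2}, take 2 (0->2 ok)
  t2 'x' -> {4}, take 4 (2->4 ok)
  t3 'x' -> {4}, take 4 (4->4 ok)
  t4 'x' -> {4}, take 4 (4->4 ok)
  t5 'x' -> {4}, take 4 (4->4 ok)
  t6 'z' -> {1,2}, take 1 (4->1 ok)
  t7 'y' -> {0,3}, take 0 (1->0 ok)
  t8 'x' -> {4}, take 4 (0->4 ok)
  t9 'y' -> {0,3}, take 3 (4->3 ok)
  t10 'x' -> {4}, take 4 (3->4 ok)
  t11 'y' -> {0,3}, take 0 (4->0 ok)
  t12 'z' -> {1,2}, take 2 (0->2 ok)
  t13 'x' -> {4}, take 4 (2->4 ok)
  t14 'x' -> {4}, take 4 (4->4 ok)
  t15 'z' -> {1,2}, take 1 (4->1 ok)
  t16 'y' -> {0,3}, take 0 (1->0 ok)
  t17 'z' -> {1,2}, take 2 (0->2 ok)
  t18 'x' -> {4}, take 4 (2->4 ok)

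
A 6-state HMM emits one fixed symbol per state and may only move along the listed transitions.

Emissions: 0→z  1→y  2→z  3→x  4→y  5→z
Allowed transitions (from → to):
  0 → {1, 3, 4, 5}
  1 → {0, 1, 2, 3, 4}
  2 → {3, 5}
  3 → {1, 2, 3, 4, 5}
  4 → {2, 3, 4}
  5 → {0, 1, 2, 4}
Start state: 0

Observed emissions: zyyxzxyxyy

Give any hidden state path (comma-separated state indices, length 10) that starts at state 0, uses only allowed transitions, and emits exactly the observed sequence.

  pos 0: z in {0,2,5}, choose 0; start
  pos 1: y in {1,4}, choose 1; 0->1 ok
  pos 2: y in {1,4}, choose 4; 1->4 ok
  pos 3: x in {3}, choose 3; 4->3 ok
  pos 4: z in {0,2,5}, choose 2; 3->2 ok
  pos 5: x in {3}, choose 3; 2->3 ok
  pos 6: y in {1,4}, choose 4; 3->4 ok
  pos 7: x in {3}, choose 3; 4->3 ok
  pos 8: y in {1,4}, choose 1; 3->1 ok
  pos 9: y in {1,4}, choose 1; 1->1 ok

0,1,4,3,2,3,4,3,1,1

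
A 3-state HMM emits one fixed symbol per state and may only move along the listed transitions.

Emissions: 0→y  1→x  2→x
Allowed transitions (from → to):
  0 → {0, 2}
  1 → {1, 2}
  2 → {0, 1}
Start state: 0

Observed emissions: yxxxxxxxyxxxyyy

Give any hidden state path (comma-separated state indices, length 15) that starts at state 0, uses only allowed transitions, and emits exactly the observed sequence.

  pos 0: y in {0}, choose 0; start
  pos 1: x in {1,2}, choose 2; 0->2 ok
  pos 2: x in {1,2}, choose 1; 2->1 ok
  pos 3: x in {1,2}, choose 1; 1->1 ok
  pos 4: x in {1,2}, choose 1; 1->1 ok
  pos 5: x in {1,2}, choose 1; 1->1 ok
  pos 6: x in {1,2}, choose 1; 1->1 ok
  pos 7: x in {1,2}, choose 2; 1->2 ok
  pos 8: y in {0}, choose 0; 2->0 ok
  pos 9: x in {1,2}, choose 2; 0->2 ok
  pos 10: x in {1,2}, choose 1; 2->1 ok
  pos 11: x in {1,2}, choose 2; 1->2 ok
  pos 12: y in {0}, choose 0; 2->0 ok
  pos 13: y in {0}, choose 0; 0->0 ok
  pos 14: y in {0}, choose 0; 0->0 ok

0,2,1,1,1,1,1,2,0,2,1,2,0,0,0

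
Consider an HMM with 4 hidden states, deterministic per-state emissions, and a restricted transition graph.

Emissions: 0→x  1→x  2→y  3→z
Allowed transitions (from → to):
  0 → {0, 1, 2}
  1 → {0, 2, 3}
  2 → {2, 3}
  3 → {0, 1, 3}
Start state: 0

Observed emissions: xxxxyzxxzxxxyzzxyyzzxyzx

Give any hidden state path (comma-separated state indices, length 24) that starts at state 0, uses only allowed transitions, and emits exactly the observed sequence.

  [0] x  {0,1}  => 0  start
  [1] x  {0,1}  => 0  0->0 ok
  [2] x  {0,1}  => 0  0->0 ok
  [3] x  {0,1}  => 1  0->1 ok
  [4] y  {2}  => 2  1->2 ok
  [5] z  {3}  => 3  2->3 ok
  [6] x  {0,1}  => 0  3->0 ok
  [7] x  {0,1}  => 1  0->1 ok
  [8] z  {3}  => 3  1->3 ok
  [9] x  {0,1}  => 1  3->1 ok
  [10] x  {0,1}  => 0  1->0 ok
  [11] x  {0,1}  => 1  0->1 ok
  [12] y  {2}  => 2  1->2 ok
  [13] z  {3}  => 3  2->3 ok
  [14] z  {3}  => 3  3->3 ok
  [15] x  {0,1}  => 1  3->1 ok
  [16] y  {2}  => 2  1->2 ok
  [17] y  {2}  => 2  2->2 ok
  [18] z  {3}  => 3  2->3 ok
  [19] z  {3}  => 3  3->3 ok
  [20] x  {0,1}  => 0  3->0 ok
  [21] y  {2}  => 2  0->2 ok
  [22] z  {3}  => 3  2->3 ok
  [23] x  {0,1}  => 1  3->1 ok

0,0,0,1,2,3,0,1,3,1,0,1,2,3,3,1,2,2,3,3,0,2,3,1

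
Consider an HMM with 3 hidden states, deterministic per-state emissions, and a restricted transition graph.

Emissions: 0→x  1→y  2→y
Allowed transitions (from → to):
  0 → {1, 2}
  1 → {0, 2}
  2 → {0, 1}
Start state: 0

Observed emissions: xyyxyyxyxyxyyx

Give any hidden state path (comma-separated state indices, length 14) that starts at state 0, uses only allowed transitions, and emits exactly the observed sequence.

0,2,1,0,1,2,0,2,0,1,0,2,1,0

  [0] x  {0}  => 0  start
  [1] y  {1,2}  => 2  0->2 ok
  [2] y  {1,2}  => 1  2->1 ok
  [3] x  {0}  => 0  1->0 ok
  [4] y  {1,2}  => 1  0->1 ok
  [5] y  {1,2}  => 2  1->2 ok
  [6] x  {0}  => 0  2->0 ok
  [7] y  {1,2}  => 2  0->2 ok
  [8] x  {0}  => 0  2->0 ok
  [9] y  {1,2}  => 1  0->1 ok
  [10] x  {0}  => 0  1->0 ok
  [11] y  {1,2}  => 2  0->2 ok
  [12] y  {1,2}  => 1  2->1 ok
  [13] x  {0}  => 0  1->0 ok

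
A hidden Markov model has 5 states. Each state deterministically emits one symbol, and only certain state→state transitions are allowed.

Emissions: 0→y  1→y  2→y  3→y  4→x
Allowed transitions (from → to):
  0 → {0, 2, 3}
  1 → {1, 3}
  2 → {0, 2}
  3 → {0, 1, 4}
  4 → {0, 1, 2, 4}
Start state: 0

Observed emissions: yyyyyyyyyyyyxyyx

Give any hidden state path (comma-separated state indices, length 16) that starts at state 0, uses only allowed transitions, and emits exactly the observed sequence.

0,2,2,2,0,2,2,0,2,2,0,3,4,1,3,4

  [0] y  {0,1,2,3}  => 0  start
  [1] y  {0,1,2,3}  => 2  0->2 ok
  [2] y  {0,1,2,3}  => 2  2->2 ok
  [3] y  {0,1,2,3}  => 2  2->2 ok
  [4] y  {0,1,2,3}  => 0  2->0 ok
  [5] y  {0,1,2,3}  => 2  0->2 ok
  [6] y  {0,1,2,3}  => 2  2->2 ok
  [7] y  {0,1,2,3}  => 0  2->0 ok
  [8] y  {0,1,2,3}  => 2  0->2 ok
  [9] y  {0,1,2,3}  => 2  2->2 ok
  [10] y  {0,1,2,3}  => 0  2->0 ok
  [11] y  {0,1,2,3}  => 3  0->3 ok
  [12] x  {4}  => 4  3->4 ok
  [13] y  {0,1,2,3}  => 1  4->1 ok
  [14] y  {0,1,2,3}  => 3  1->3 ok
  [15] x  {4}  => 4  3->4 ok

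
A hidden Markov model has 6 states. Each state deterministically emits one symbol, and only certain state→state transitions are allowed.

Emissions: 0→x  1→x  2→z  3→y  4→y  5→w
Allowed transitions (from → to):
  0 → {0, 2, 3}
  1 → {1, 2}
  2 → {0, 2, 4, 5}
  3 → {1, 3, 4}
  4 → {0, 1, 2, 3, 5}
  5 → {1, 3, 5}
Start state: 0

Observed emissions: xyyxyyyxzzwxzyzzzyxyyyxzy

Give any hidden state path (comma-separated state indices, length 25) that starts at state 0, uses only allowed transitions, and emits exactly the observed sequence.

0,3,4,0,3,3,4,1,2,2,5,1,2,4,2,2,2,4,0,3,3,3,1,2,4

  [0] x  {0,1}  => 0  start
  [1] y  {3,4}  => 3  0->3 ok
  [2] y  {3,4}  => 4  3->4 ok
  [3] x  {0,1}  => 0  4->0 ok
  [4] y  {3,4}  => 3  0->3 ok
  [5] y  {3,4}  => 3  3->3 ok
  [6] y  {3,4}  => 4  3->4 ok
  [7] x  {0,1}  => 1  4->1 ok
  [8] z  {2}  => 2  1->2 ok
  [9] z  {2}  => 2  2->2 ok
  [10] w  {5}  => 5  2->5 ok
  [11] x  {0,1}  => 1  5->1 ok
  [12] z  {2}  => 2  1->2 ok
  [13] y  {3,4}  => 4  2->4 ok
  [14] z  {2}  => 2  4->2 ok
  [15] z  {2}  => 2  2->2 ok
  [16] z  {2}  => 2  2->2 ok
  [17] y  {3,4}  => 4  2->4 ok
  [18] x  {0,1}  => 0  4->0 ok
  [19] y  {3,4}  => 3  0->3 ok
  [20] y  {3,4}  => 3  3->3 ok
  [21] y  {3,4}  => 3  3->3 ok
  [22] x  {0,1}  => 1  3->1 ok
  [23] z  {2}  => 2  1->2 ok
  [24] y  {3,4}  => 4  2->4 ok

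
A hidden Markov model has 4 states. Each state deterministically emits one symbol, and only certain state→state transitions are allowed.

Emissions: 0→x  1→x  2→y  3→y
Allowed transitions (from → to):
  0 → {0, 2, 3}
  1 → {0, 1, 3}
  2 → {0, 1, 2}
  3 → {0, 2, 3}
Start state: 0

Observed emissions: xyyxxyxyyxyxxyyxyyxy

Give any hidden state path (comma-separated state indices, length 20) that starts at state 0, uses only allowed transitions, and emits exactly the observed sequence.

  0: obs=x cand={0,1} pick 0 [start]
  1: obs=y cand={2,3} pick 3 [0->3 ok]
  2: obs=y cand={2,3} pick 2 [3->2 ok]
  3: obs=x cand={0,1} pick 1 [2->1 ok]
  4: obs=x cand={0,1} pick 0 [1->0 ok]
  5: obs=y cand={2,3} pick 3 [0->3 ok]
  6: obs=x cand={0,1} pick 0 [3->0 ok]
  7: obs=y cand={2,3} pick 3 [0->3 ok]
  8: obs=y cand={2,3} pick 2 [3->2 ok]
  9: obs=x cand={0,1} pick 0 [2->0 ok]
  10: obs=y cand={2,3} pick 3 [0->3 ok]
  11: obs=x cand={0,1} pick 0 [3->0 ok]
  12: obs=x cand={0,1} pick 0 [0->0 ok]
  13: obs=y cand={2,3} pick 3 [0->3 ok]
  14: obs=y cand={2,3} pick 2 [3->2 ok]
  15: obs=x cand={0,1} pick 0 [2->0 ok]
  16: obs=y cand={2,3} pick 3 [0->3 ok]
  17: obs=y cand={2,3} pick 2 [3->2 ok]
  18: obs=x cand={0,1} pick 0 [2->0 ok]
  19: obs=y cand={2,3} pick 2 [0->2 ok]

0,3,2,1,0,3,0,3,2,0,3,0,0,3,2,0,3,2,0,2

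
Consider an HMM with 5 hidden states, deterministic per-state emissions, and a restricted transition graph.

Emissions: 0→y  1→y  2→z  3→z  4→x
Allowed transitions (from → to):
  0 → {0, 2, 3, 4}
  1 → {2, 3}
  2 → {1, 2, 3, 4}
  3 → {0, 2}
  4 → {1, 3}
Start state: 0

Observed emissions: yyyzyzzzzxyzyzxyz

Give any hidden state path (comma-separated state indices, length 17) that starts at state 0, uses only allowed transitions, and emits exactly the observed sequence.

  pos 0: y in {0,1}, choose 0; start
  pos 1: y in {0,1}, choose 0; 0->0 ok
  pos 2: y in {0,1}, choose 0; 0->0 ok
  pos 3: z in {2,3}, choose 3; 0->3 ok
  pos 4: y in {0,1}, choose 0; 3->0 ok
  pos 5: z in {2,3}, choose 3; 0->3 ok
  pos 6: z in {2,3}, choose 2; 3->2 ok
  pos 7: z in {2,3}, choose 2; 2->2 ok
  pos 8: z in {2,3}, choose 2; 2->2 ok
  pos 9: x in {4}, choose 4; 2->4 ok
  pos 10: y in {0,1}, choose 1; 4->1 ok
  pos 11: z in {2,3}, choose 2; 1->2 ok
  pos 12: y in {0,1}, choose 1; 2->1 ok
  pos 13: z in {2,3}, choose 2; 1->2 ok
  pos 14: x in {4}, choose 4; 2->4 ok
  pos 15: y in {0,1}, choose 1; 4->1 ok
  pos 16: z in {2,3}, choose 3; 1->3 ok

0,0,0,3,0,3,2,2,2,4,1,2,1,2,4,1,3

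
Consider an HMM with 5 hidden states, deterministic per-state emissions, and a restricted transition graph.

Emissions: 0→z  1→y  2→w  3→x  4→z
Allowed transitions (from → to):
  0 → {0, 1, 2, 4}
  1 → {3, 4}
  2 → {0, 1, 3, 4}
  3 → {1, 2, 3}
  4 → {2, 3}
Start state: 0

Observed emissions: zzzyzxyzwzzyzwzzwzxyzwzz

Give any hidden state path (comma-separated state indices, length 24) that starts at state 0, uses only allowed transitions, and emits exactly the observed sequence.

0,0,0,1,4,3,1,4,2,0,0,1,4,2,0,4,2,4,3,1,4,2,0,0

  0: obs=z cand={0,4} pick 0 [start]
  1: obs=z cand={0,4} pick 0 [0->0 ok]
  2: obs=z cand={0,4} pick 0 [0->0 ok]
  3: obs=y cand={1} pick 1 [0->1 ok]
  4: obs=z cand={0,4} pick 4 [1->4 ok]
  5: obs=x cand={3} pick 3 [4->3 ok]
  6: obs=y cand={1} pick 1 [3->1 ok]
  7: obs=z cand={0,4} pick 4 [1->4 ok]
  8: obs=w cand={2} pick 2 [4->2 ok]
  9: obs=z cand={0,4} pick 0 [2->0 ok]
  10: obs=z cand={0,4} pick 0 [0->0 ok]
  11: obs=y cand={1} pick 1 [0->1 ok]
  12: obs=z cand={0,4} pick 4 [1->4 ok]
  13: obs=w cand={2} pick 2 [4->2 ok]
  14: obs=z cand={0,4} pick 0 [2->0 ok]
  15: obs=z cand={0,4} pick 4 [0->4 ok]
  16: obs=w cand={2} pick 2 [4->2 ok]
  17: obs=z cand={0,4} pick 4 [2->4 ok]
  18: obs=x cand={3} pick 3 [4->3 ok]
  19: obs=y cand={1} pick 1 [3->1 ok]
  20: obs=z cand={0,4} pick 4 [1->4 ok]
  21: obs=w cand={2} pick 2 [4->2 ok]
  22: obs=z cand={0,4} pick 0 [2->0 ok]
  23: obs=z cand={0,4} pick 0 [0->0 ok]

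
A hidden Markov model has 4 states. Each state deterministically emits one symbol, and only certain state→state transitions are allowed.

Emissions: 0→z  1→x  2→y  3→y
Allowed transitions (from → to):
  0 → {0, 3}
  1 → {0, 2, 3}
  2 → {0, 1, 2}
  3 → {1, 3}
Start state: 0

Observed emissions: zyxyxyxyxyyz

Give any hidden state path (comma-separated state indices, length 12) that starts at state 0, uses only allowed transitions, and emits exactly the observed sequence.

  0: obs=z cand={0} pick 0 [start]
  1: obs=y cand={2,3} pick 3 [0->3 ok]
  2: obs=x cand={1} pick 1 [3->1 ok]
  3: obs=y cand={2,3} pick 2 [1->2 ok]
  4: obs=x cand={1} pick 1 [2->1 ok]
  5: obs=y cand={2,3} pick 3 [1->3 ok]
  6: obs=x cand={1} pick 1 [3->1 ok]
  7: obs=y cand={2,3} pick 3 [1->3 ok]
  8: obs=x cand={1} pick 1 [3->1 ok]
  9: obs=y cand={2,3} pick 2 [1->2 ok]
  10: obs=y cand={2,3} pick 2 [2->2 ok]
  11: obs=z cand={0} pick 0 [2->0 ok]

0,3,1,2,1,3,1,3,1,2,2,0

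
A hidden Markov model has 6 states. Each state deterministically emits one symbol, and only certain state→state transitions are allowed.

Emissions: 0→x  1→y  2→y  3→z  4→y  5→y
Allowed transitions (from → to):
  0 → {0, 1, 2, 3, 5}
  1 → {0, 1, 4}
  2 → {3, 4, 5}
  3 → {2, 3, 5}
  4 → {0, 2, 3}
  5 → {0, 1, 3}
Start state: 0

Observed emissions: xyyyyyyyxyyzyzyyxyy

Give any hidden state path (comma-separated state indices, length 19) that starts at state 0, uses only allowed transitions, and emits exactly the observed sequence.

  0: obs=x cand={0} pick 0 [start]
  1: obs=y cand={1,2,4,5} pick 2 [0->2 ok]
  2: obs=y cand={1,2,4,5} pick 4 [2->4 ok]
  3: obs=y cand={1,2,4,5} pick 2 [4->2 ok]
  4: obs=y cand={1,2,4,5} pick 4 [2->4 ok]
  5: obs=y cand={1,2,4,5} pick 2 [4->2 ok]
  6: obs=y cand={1,2,4,5} pick 5 [2->5 ok]
  7: obs=y cand={1,2,4,5} pick 1 [5->1 ok]
  8: obs=x cand={0} pick 0 [1->0 ok]
  9: obs=y cand={1,2,4,5} pick 2 [0->2 ok]
  10: obs=y cand={1,2,4,5} pick 5 [2->5 ok]
  11: obs=z cand={3} pick 3 [5->3 ok]
  12: obs=y cand={1,2,4,5} pick 5 [3->5 ok]
  13: obs=z cand={3} pick 3 [5->3 ok]
  14: obs=y cand={1,2,4,5} pick 2 [3->2 ok]
  15: obs=y cand={1,2,4,5} pick 5 [2->5 ok]
  16: obs=x cand={0} pick 0 [5->0 ok]
  17: obs=y cand={1,2,4,5} pick 1 [0->1 ok]
  18: obs=y cand={1,2,4,5} pick 4 [1->4 ok]

0,2,4,2,4,2,5,1,0,2,5,3,5,3,2,5,0,1,4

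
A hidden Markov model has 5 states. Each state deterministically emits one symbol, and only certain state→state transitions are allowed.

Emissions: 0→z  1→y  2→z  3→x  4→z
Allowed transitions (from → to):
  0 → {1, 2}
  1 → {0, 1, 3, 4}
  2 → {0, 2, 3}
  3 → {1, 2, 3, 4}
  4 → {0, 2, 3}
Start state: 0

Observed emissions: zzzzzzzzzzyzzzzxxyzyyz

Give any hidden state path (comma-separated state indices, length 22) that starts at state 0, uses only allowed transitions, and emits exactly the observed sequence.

0,2,0,2,2,2,2,2,2,0,1,4,0,2,2,3,3,1,0,1,1,4

  0: obs=z cand={0,2,4} pick 0 [start]
  1: obs=z cand={0,2,4} pick 2 [0->2 ok]
  2: obs=z cand={0,2,4} pick 0 [2->0 ok]
  3: obs=z cand={0,2,4} pick 2 [0->2 ok]
  4: obs=z cand={0,2,4} pick 2 [2->2 ok]
  5: obs=z cand={0,2,4} pick 2 [2->2 ok]
  6: obs=z cand={0,2,4} pick 2 [2->2 ok]
  7: obs=z cand={0,2,4} pick 2 [2->2 ok]
  8: obs=z cand={0,2,4} pick 2 [2->2 ok]
  9: obs=z cand={0,2,4} pick 0 [2->0 ok]
  10: obs=y cand={1} pick 1 [0->1 ok]
  11: obs=z cand={0,2,4} pick 4 [1->4 ok]
  12: obs=z cand={0,2,4} pick 0 [4->0 ok]
  13: obs=z cand={0,2,4} pick 2 [0->2 ok]
  14: obs=z cand={0,2,4} pick 2 [2->2 ok]
  15: obs=x cand={3} pick 3 [2->3 ok]
  16: obs=x cand={3} pick 3 [3->3 ok]
  17: obs=y cand={1} pick 1 [3->1 ok]
  18: obs=z cand={0,2,4} pick 0 [1->0 ok]
  19: obs=y cand={1} pick 1 [0->1 ok]
  20: obs=y cand={1} pick 1 [1->1 ok]
  21: obs=z cand={0,2,4} pick 4 [1->4 ok]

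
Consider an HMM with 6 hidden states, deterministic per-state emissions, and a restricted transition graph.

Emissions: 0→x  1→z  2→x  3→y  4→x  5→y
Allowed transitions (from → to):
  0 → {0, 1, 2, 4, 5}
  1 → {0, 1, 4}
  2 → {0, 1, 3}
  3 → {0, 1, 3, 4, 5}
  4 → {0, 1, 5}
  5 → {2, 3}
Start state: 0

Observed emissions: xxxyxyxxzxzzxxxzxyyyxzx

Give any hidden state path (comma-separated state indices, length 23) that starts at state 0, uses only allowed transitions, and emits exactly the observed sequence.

0,0,2,3,0,5,2,0,1,0,1,1,0,0,0,1,4,5,3,3,0,1,4

  pos 0: x in {0,2,4}, choose 0; start
  pos 1: x in {0,2,4}, choose 0; 0->0 ok
  pos 2: x in {0,2,4}, choose 2; 0->2 ok
  pos 3: y in {3,5}, choose 3; 2->3 ok
  pos 4: x in {0,2,4}, choose 0; 3->0 ok
  pos 5: y in {3,5}, choose 5; 0->5 ok
  pos 6: x in {0,2,4}, choose 2; 5->2 ok
  pos 7: x in {0,2,4}, choose 0; 2->0 ok
  pos 8: z in {1}, choose 1; 0->1 ok
  pos 9: x in {0,2,4}, choose 0; 1->0 ok
  pos 10: z in {1}, choose 1; 0->1 ok
  pos 11: z in {1}, choose 1; 1->1 ok
  pos 12: x in {0,2,4}, choose 0; 1->0 ok
  pos 13: x in {0,2,4}, choose 0; 0->0 ok
  pos 14: x in {0,2,4}, choose 0; 0->0 ok
  pos 15: z in {1}, choose 1; 0->1 ok
  pos 16: x in {0,2,4}, choose 4; 1->4 ok
  pos 17: y in {3,5}, choose 5; 4->5 ok
  pos 18: y in {3,5}, choose 3; 5->3 ok
  pos 19: y in {3,5}, choose 3; 3->3 ok
  pos 20: x in {0,2,4}, choose 0; 3->0 ok
  pos 21: z in {1}, choose 1; 0->1 ok
  pos 22: x in {0,2,4}, choose 4; 1->4 ok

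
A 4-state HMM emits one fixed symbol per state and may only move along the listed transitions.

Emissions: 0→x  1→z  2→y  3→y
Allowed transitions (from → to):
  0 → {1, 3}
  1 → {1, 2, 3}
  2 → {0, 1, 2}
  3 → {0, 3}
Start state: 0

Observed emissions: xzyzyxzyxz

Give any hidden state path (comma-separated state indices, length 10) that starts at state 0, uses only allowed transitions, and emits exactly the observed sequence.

0,1,2,1,3,0,1,2,0,1

  t0 'x' -> {0}, take 0 (start)
  t1 'z' -> {1}, take 1 (0->1 ok)
  t2 'y' -> {2,3}, take 2 (1->2 ok)
  t3 'z' -> {1}, take 1 (2->1 ok)
  t4 'y' -> {2,3}, take 3 (1->3 ok)
  t5 'x' -> {0}, take 0 (3->0 ok)
  t6 'z' -> {1}, take 1 (0->1 ok)
  t7 'y' -> {2,3}, take 2 (1->2 ok)
  t8 'x' -> {0}, take 0 (2->0 ok)
  t9 'z' -> {1}, take 1 (0->1 ok)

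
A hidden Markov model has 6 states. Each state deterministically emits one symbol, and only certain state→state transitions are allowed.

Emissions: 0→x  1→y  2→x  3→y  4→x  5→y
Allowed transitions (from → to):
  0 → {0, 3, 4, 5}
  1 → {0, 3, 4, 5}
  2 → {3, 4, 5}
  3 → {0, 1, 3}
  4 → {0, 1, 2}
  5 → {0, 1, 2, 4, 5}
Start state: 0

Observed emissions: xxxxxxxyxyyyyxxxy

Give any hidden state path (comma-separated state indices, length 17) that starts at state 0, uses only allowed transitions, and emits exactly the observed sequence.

0,0,0,4,2,4,2,5,2,3,3,3,3,0,0,0,5

  pos 0: x in {0,2,4}, choose 0; start
  pos 1: x in {0,2,4}, choose 0; 0->0 ok
  pos 2: x in {0,2,4}, choose 0; 0->0 ok
  pos 3: x in {0,2,4}, choose 4; 0->4 ok
  pos 4: x in {0,2,4}, choose 2; 4->2 ok
  pos 5: x in {0,2,4}, choose 4; 2->4 ok
  pos 6: x in {0,2,4}, choose 2; 4->2 ok
  pos 7: y in {1,3,5}, choose 5; 2->5 ok
  pos 8: x in {0,2,4}, choose 2; 5->2 ok
  pos 9: y in {1,3,5}, choose 3; 2->3 ok
  pos 10: y in {1,3,5}, choose 3; 3->3 ok
  pos 11: y in {1,3,5}, choose 3; 3->3 ok
  pos 12: y in {1,3,5}, choose 3; 3->3 ok
  pos 13: x in {0,2,4}, choose 0; 3->0 ok
  pos 14: x in {0,2,4}, choose 0; 0->0 ok
  pos 15: x in {0,2,4}, choose 0; 0->0 ok
  pos 16: y in {1,3,5}, choose 5; 0->5 ok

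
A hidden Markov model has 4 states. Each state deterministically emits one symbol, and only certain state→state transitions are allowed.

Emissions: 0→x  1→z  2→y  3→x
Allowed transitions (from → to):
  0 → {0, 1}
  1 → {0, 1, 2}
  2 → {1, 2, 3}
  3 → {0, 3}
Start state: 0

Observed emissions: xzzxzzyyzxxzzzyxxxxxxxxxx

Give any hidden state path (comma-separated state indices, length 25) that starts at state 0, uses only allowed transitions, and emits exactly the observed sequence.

  0: obs=x cand={0,3} pick 0 [start]
  1: obs=z cand={1} pick 1 [0->1 ok]
  2: obs=z cand={1} pick 1 [1->1 ok]
  3: obs=x cand={0,3} pick 0 [1->0 ok]
  4: obs=z cand={1} pick 1 [0->1 ok]
  5: obs=z cand={1} pick 1 [1->1 ok]
  6: obs=y cand={2} pick 2 [1->2 ok]
  7: obs=y cand={2} pick 2 [2->2 ok]
  8: obs=z cand={1} pick 1 [2->1 ok]
  9: obs=x cand={0,3} pick 0 [1->0 ok]
  10: obs=x cand={0,3} pick 0 [0->0 ok]
  11: obs=z cand={1} pick 1 [0->1 ok]
  12: obs=z cand={1} pick 1 [1->1 ok]
  13: obs=z cand={1} pick 1 [1->1 ok]
  14: obs=y cand={2} pick 2 [1->2 ok]
  15: obs=x cand={0,3} pick 3 [2->3 ok]
  16: obs=x cand={0,3} pick 3 [3->3 ok]
  17: obs=x cand={0,3} pick 3 [3->3 ok]
  18: obs=x cand={0,3} pick 3 [3->3 ok]
  19: obs=x cand={0,3} pick 3 [3->3 ok]
  20: obs=x cand={0,3} pick 3 [3->3 ok]
  21: obs=x cand={0,3} pick 3 [3->3 ok]
  22: obs=x cand={0,3} pick 3 [3->3 ok]
  23: obs=x cand={0,3} pick 3 [3->3 ok]
  24: obs=x cand={0,3} pick 3 [3->3 ok]

0,1,1,0,1,1,2,2,1,0,0,1,1,1,2,3,3,3,3,3,3,3,3,3,3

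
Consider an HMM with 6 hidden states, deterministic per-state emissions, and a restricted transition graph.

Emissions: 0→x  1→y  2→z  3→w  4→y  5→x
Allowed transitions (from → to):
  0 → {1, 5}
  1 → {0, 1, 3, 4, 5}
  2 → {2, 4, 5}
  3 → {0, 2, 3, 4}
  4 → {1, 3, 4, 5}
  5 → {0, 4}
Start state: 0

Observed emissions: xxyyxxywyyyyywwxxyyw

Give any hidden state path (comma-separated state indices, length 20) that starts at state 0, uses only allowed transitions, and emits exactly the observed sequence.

  0: obs=x cand={0,5} pick 0 [start]
  1: obs=x cand={0,5} pick 5 [0->5 ok]
  2: obs=y cand={1,4} pick 4 [5->4 ok]
  3: obs=y cand={1,4} pick 4 [4->4 ok]
  4: obs=x cand={0,5} pick 5 [4->5 ok]
  5: obs=x cand={0,5} pick 0 [5->0 ok]
  6: obs=y cand={1,4} pick 1 [0->1 ok]
  7: obs=w cand={3} pick 3 [1->3 ok]
  8: obs=y cand={1,4} pick 4 [3->4 ok]
  9: obs=y cand={1,4} pick 1 [4->1 ok]
  10: obs=y cand={1,4} pick 4 [1->4 ok]
  11: obs=y cand={1,4} pick 4 [4->4 ok]
  12: obs=y cand={1,4} pick 4 [4->4 ok]
  13: obs=w cand={3} pick 3 [4->3 ok]
  14: obs=w cand={3} pick 3 [3->3 ok]
  15: obs=x cand={0,5} pick 0 [3->0 ok]
  16: obs=x cand={0,5} pick 5 [0->5 ok]
  17: obs=y cand={1,4} pick 4 [5->4 ok]
  18: obs=y cand={1,4} pick 4 [4->4 ok]
  19: obs=w cand={3} pick 3 [4->3 ok]

0,5,4,4,5,0,1,3,4,1,4,4,4,3,3,0,5,4,4,3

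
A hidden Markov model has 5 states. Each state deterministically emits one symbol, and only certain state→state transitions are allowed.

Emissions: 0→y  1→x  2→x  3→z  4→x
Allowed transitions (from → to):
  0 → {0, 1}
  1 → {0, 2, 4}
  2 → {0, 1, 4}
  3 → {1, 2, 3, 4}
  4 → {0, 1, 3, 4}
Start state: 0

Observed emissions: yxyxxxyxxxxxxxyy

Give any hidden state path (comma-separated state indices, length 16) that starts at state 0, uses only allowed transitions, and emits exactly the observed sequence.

  0: obs=y cand={0} pick 0 [start]
  1: obs=x cand={1,2,4} pick 1 [0->1 ok]
  2: obs=y cand={0} pick 0 [1->0 ok]
  3: obs=x cand={1,2,4} pick 1 [0->1 ok]
  4: obs=x cand={1,2,4} pick 2 [1->2 ok]
  5: obs=x cand={1,2,4} pick 4 [2->4 ok]
  6: obs=y cand={0} pick 0 [4->0 ok]
  7: obs=x cand={1,2,4} pick 1 [0->1 ok]
  8: obs=x cand={1,2,4} pick 2 [1->2 ok]
  9: obs=x cand={1,2,4} pick 1 [2->1 ok]
  10: obs=x cand={1,2,4} pick 4 [1->4 ok]
  11: obs=x cand={1,2,4} pick 1 [4->1 ok]
  12: obs=x cand={1,2,4} pick 2 [1->2 ok]
  13: obs=x cand={1,2,4} pick 1 [2->1 ok]
  14: obs=y cand={0} pick 0 [1->0 ok]
  15: obs=y cand={0} pick 0 [0->0 ok]

0,1,0,1,2,4,0,1,2,1,4,1,2,1,0,0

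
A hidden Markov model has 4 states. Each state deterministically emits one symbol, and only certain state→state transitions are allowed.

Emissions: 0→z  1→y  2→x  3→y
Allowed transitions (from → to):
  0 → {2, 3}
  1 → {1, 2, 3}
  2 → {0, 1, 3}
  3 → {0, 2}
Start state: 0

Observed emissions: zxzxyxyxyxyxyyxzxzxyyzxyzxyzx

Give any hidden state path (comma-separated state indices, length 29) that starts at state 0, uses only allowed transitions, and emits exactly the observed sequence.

0,2,0,2,3,2,1,2,1,2,3,2,1,3,2,0,2,0,2,1,3,0,2,3,0,2,3,0,2

  pos 0: z in {0}, choose 0; start
  pos 1: x in {2}, choose 2; 0->2 ok
  pos 2: z in {0}, choose 0; 2->0 ok
  pos 3: x in {2}, choose 2; 0->2 ok
  pos 4: y in {1,3}, choose 3; 2->3 ok
  pos 5: x in {2}, choose 2; 3->2 ok
  pos 6: y in {1,3}, choose 1; 2->1 ok
  pos 7: x in {2}, choose 2; 1->2 ok
  pos 8: y in {1,3}, choose 1; 2->1 ok
  pos 9: x in {2}, choose 2; 1->2 ok
  pos 10: y in {1,3}, choose 3; 2->3 ok
  pos 11: x in {2}, choose 2; 3->2 ok
  pos 12: y in {1,3}, choose 1; 2->1 ok
  pos 13: y in {1,3}, choose 3; 1->3 ok
  pos 14: x in {2}, choose 2; 3->2 ok
  pos 15: z in {0}, choose 0; 2->0 ok
  pos 16: x in {2}, choose 2; 0->2 ok
  pos 17: z in {0}, choose 0; 2->0 ok
  pos 18: x in {2}, choose 2; 0->2 ok
  pos 19: y in {1,3}, choose 1; 2->1 ok
  pos 20: y in {1,3}, choose 3; 1->3 ok
  pos 21: z in {0}, choose 0; 3->0 ok
  pos 22: x in {2}, choose 2; 0->2 ok
  pos 23: y in {1,3}, choose 3; 2->3 ok
  pos 24: z in {0}, choose 0; 3->0 ok
  pos 25: x in {2}, choose 2; 0->2 ok
  pos 26: y in {1,3}, choose 3; 2->3 ok
  pos 27: z in {0}, choose 0; 3->0 ok
  pos 28: x in {2}, choose 2; 0->2 ok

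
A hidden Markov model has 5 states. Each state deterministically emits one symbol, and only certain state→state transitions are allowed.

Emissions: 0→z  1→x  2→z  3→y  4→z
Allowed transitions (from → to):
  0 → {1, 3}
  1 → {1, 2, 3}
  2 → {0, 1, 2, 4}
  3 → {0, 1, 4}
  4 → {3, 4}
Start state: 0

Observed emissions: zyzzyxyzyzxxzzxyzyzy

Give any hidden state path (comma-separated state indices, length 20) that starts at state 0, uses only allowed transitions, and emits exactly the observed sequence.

0,3,4,4,3,1,3,0,3,0,1,1,2,0,1,3,4,3,4,3

  0: obs=z cand={0,2,4} pick 0 [start]
  1: obs=y cand={3} pick 3 [0->3 ok]
  2: obs=z cand={0,2,4} pick 4 [3->4 ok]
  3: obs=z cand={0,2,4} pick 4 [4->4 ok]
  4: obs=y cand={3} pick 3 [4->3 ok]
  5: obs=x cand={1} pick 1 [3->1 ok]
  6: obs=y cand={3} pick 3 [1->3 ok]
  7: obs=z cand={0,2,4} pick 0 [3->0 ok]
  8: obs=y cand={3} pick 3 [0->3 ok]
  9: obs=z cand={0,2,4} pick 0 [3->0 ok]
  10: obs=x cand={1} pick 1 [0->1 ok]
  11: obs=x cand={1} pick 1 [1->1 ok]
  12: obs=z cand={0,2,4} pick 2 [1->2 ok]
  13: obs=z cand={0,2,4} pick 0 [2->0 ok]
  14: obs=x cand={1} pick 1 [0->1 ok]
  15: obs=y cand={3} pick 3 [1->3 ok]
  16: obs=z cand={0,2,4} pick 4 [3->4 ok]
  17: obs=y cand={3} pick 3 [4->3 ok]
  18: obs=z cand={0,2,4} pick 4 [3->4 ok]
  19: obs=y cand={3} pick 3 [4->3 ok]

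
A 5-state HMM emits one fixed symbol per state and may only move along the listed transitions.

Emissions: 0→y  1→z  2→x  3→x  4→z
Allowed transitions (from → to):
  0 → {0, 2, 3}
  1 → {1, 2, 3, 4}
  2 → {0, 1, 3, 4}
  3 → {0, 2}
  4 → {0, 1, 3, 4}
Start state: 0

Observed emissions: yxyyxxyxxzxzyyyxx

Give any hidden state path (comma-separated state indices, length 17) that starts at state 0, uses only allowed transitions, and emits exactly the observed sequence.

0,2,0,0,2,3,0,3,2,1,2,4,0,0,0,3,2

  [0] y  {0}  => 0  start
  [1] x  {2,3}  => 2  0->2 ok
  [2] y  {0}  => 0  2->0 ok
  [3] y  {0}  => 0  0->0 ok
  [4] x  {2,3}  => 2  0->2 ok
  [5] x  {2,3}  => 3  2->3 ok
  [6] y  {0}  => 0  3->0 ok
  [7] x  {2,3}  => 3  0->3 ok
  [8] x  {2,3}  => 2  3->2 ok
  [9] z  {1,4}  => 1  2->1 ok
  [10] x  {2,3}  => 2  1->2 ok
  [11] z  {1,4}  => 4  2->4 ok
  [12] y  {0}  => 0  4->0 ok
  [13] y  {0}  => 0  0->0 ok
  [14] y  {0}  => 0  0->0 ok
  [15] x  {2,3}  => 3  0->3 ok
  [16] x  {2,3}  => 2  3->2 ok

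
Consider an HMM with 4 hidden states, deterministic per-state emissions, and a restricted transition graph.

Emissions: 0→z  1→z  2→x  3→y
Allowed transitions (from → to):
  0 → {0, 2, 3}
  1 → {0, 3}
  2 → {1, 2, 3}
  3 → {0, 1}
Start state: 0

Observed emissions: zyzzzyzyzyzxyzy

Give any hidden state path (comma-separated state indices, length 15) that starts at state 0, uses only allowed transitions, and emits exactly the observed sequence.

0,3,0,0,0,3,1,3,0,3,0,2,3,1,3

  0: obs=z cand={0,1} pick 0 [start]
  1: obs=y cand={3} pick 3 [0->3 ok]
  2: obs=z cand={0,1} pick 0 [3->0 ok]
  3: obs=z cand={0,1} pick 0 [0->0 ok]
  4: obs=z cand={0,1} pick 0 [0->0 ok]
  5: obs=y cand={3} pick 3 [0->3 ok]
  6: obs=z cand={0,1} pick 1 [3->1 ok]
  7: obs=y cand={3} pick 3 [1->3 ok]
  8: obs=z cand={0,1} pick 0 [3->0 ok]
  9: obs=y cand={3} pick 3 [0->3 ok]
  10: obs=z cand={0,1} pick 0 [3->0 ok]
  11: obs=x cand={2} pick 2 [0->2 ok]
  12: obs=y cand={3} pick 3 [2->3 ok]
  13: obs=z cand={0,1} pick 1 [3->1 ok]
  14: obs=y cand={3} pick 3 [1->3 ok]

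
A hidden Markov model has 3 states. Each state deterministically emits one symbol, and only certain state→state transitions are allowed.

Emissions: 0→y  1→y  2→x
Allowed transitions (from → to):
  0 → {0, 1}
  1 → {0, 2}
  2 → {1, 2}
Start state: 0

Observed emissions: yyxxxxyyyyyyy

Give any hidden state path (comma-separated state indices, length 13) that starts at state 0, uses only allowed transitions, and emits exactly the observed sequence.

  0: obs=y cand={0,1} pick 0 [start]
  1: obs=y cand={0,1} pick 1 [0->1 ok]
  2: obs=x cand={2} pick 2 [1->2 ok]
  3: obs=x cand={2} pick 2 [2->2 ok]
  4: obs=x cand={2} pick 2 [2->2 ok]
  5: obs=x cand={2} pick 2 [2->2 ok]
  6: obs=y cand={0,1} pick 1 [2->1 ok]
  7: obs=y cand={0,1} pick 0 [1->0 ok]
  8: obs=y cand={0,1} pick 0 [0->0 ok]
  9: obs=y cand={0,1} pick 1 [0->1 ok]
  10: obs=y cand={0,1} pick 0 [1->0 ok]
  11: obs=y cand={0,1} pick 0 [0->0 ok]
  12: obs=y cand={0,1} pick 1 [0->1 ok]

0,1,2,2,2,2,1,0,0,1,0,0,1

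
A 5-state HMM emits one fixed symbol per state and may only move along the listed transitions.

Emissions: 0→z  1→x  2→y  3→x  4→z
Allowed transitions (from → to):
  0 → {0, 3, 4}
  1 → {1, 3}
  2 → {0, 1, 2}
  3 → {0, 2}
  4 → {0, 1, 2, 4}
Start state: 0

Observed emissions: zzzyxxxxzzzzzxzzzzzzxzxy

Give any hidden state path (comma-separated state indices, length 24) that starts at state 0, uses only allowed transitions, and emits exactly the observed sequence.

  0: obs=z cand={0,4} pick 0 [start]
  1: obs=z cand={0,4} pick 4 [0->4 ok]
  2: obs=z cand={0,4} pick 4 [4->4 ok]
  3: obs=y cand={2} pick 2 [4->2 ok]
  4: obs=x cand={1,3} pick 1 [2->1 ok]
  5: obs=x cand={1,3} pick 1 [1->1 ok]
  6: obs=x cand={1,3} pick 1 [1->1 ok]
  7: obs=x cand={1,3} pick 3 [1->3 ok]
  8: obs=z cand={0,4} pick 0 [3->0 ok]
  9: obs=z cand={0,4} pick 4 [0->4 ok]
  10: obs=z cand={0,4} pick 0 [4->0 ok]
  11: obs=z cand={0,4} pick 0 [0->0 ok]
  12: obs=z cand={0,4} pick 0 [0->0 ok]
  13: obs=x cand={1,3} pick 3 [0->3 ok]
  14: obs=z cand={0,4} pick 0 [3->0 ok]
  15: obs=z cand={0,4} pick 0 [0->0 ok]
  16: obs=z cand={0,4} pick 4 [0->4 ok]
  17: obs=z cand={0,4} pick 0 [4->0 ok]
  18: obs=z cand={0,4} pick 0 [0->0 ok]
  19: obs=z cand={0,4} pick 0 [0->0 ok]
  20: obs=x cand={1,3} pick 3 [0->3 ok]
  21: obs=z cand={0,4} pick 0 [3->0 ok]
  22: obs=x cand={1,3} pick 3 [0->3 ok]
  23: obs=y cand={2} pick 2 [3->2 ok]

0,4,4,2,1,1,1,3,0,4,0,0,0,3,0,0,4,0,0,0,3,0,3,2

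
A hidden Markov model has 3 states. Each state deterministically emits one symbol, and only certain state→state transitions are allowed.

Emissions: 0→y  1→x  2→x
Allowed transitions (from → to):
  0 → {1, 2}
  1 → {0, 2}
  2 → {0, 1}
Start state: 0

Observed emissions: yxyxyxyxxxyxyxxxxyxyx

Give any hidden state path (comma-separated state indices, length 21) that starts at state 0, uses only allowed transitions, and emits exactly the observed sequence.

0,2,0,2,0,2,0,2,1,2,0,2,0,2,1,2,1,0,1,0,1

  t0 'y' -> {0}, take 0 (start)
  t1 'x' -> {1,2}, take 2 (0->2 ok)
  t2 'y' -> {0}, take 0 (2->0 ok)
  t3 'x' -> {1,2}, take 2 (0->2 ok)
  t4 'y' -> {0}, take 0 (2->0 ok)
  t5 'x' -> {1,2}, take 2 (0->2 ok)
  t6 'y' -> {0}, take 0 (2->0 ok)
  t7 'x' -> {1,2}, take 2 (0->2 ok)
  t8 'x' -> {1,2}, take 1 (2->1 ok)
  t9 'x' -> {1,2}, take 2 (1->2 ok)
  t10 'y' -> {0}, take 0 (2->0 ok)
  t11 'x' -> {1,2}, take 2 (0->2 ok)
  t12 'y' -> {0}, take 0 (2->0 ok)
  t13 'x' -> {1,2}, take 2 (0->2 ok)
  t14 'x' -> {1,2}, take 1 (2->1 ok)
  t15 'x' -> {1,2}, take 2 (1->2 ok)
  t16 'x' -> {1,2}, take 1 (2->1 ok)
  t17 'y' -> {0}, take 0 (1->0 ok)
  t18 'x' -> {1,2}, take 1 (0->1 ok)
  t19 'y' -> {0}, take 0 (1->0 ok)
  t20 'x' -> {1,2}, take 1 (0->1 ok)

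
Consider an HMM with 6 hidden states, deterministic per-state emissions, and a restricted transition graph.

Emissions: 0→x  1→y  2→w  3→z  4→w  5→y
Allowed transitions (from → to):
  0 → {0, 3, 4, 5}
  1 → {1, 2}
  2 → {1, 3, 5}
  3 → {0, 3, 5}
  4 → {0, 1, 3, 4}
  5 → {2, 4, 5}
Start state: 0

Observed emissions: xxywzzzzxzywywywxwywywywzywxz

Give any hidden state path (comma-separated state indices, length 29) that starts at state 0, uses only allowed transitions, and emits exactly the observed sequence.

0,0,5,2,3,3,3,3,0,3,5,2,5,2,5,4,0,4,1,2,5,2,5,2,3,5,4,0,3

  0: obs=x cand={0} pick 0 [start]
  1: obs=x cand={0} pick 0 [0->0 ok]
  2: obs=y cand={1,5} pick 5 [0->5 ok]
  3: obs=w cand={2,4} pick 2 [5->2 ok]
  4: obs=z cand={3} pick 3 [2->3 ok]
  5: obs=z cand={3} pick 3 [3->3 ok]
  6: obs=z cand={3} pick 3 [3->3 ok]
  7: obs=z cand={3} pick 3 [3->3 ok]
  8: obs=x cand={0} pick 0 [3->0 ok]
  9: obs=z cand={3} pick 3 [0->3 ok]
  10: obs=y cand={1,5} pick 5 [3->5 ok]
  11: obs=w cand={2,4} pick 2 [5->2 ok]
  12: obs=y cand={1,5} pick 5 [2->5 ok]
  13: obs=w cand={2,4} pick 2 [5->2 ok]
  14: obs=y cand={1,5} pick 5 [2->5 ok]
  15: obs=w cand={2,4} pick 4 [5->4 ok]
  16: obs=x cand={0} pick 0 [4->0 ok]
  17: obs=w cand={2,4} pick 4 [0->4 ok]
  18: obs=y cand={1,5} pick 1 [4->1 ok]
  19: obs=w cand={2,4} pick 2 [1->2 ok]
  20: obs=y cand={1,5} pick 5 [2->5 ok]
  21: obs=w cand={2,4} pick 2 [5->2 ok]
  22: obs=y cand={1,5} pick 5 [2->5 ok]
  23: obs=w cand={2,4} pick 2 [5->2 ok]
  24: obs=z cand={3} pick 3 [2->3 ok]
  25: obs=y cand={1,5} pick 5 [3->5 ok]
  26: obs=w cand={2,4} pick 4 [5->4 ok]
  27: obs=x cand={0} pick 0 [4->0 ok]
  28: obs=z cand={3} pick 3 [0->3 ok]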